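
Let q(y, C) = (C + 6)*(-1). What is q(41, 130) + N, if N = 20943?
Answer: 20807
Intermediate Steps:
q(y, C) = -6 - C (q(y, C) = (6 + C)*(-1) = -6 - C)
q(41, 130) + N = (-6 - 1*130) + 20943 = (-6 - 130) + 20943 = -136 + 20943 = 20807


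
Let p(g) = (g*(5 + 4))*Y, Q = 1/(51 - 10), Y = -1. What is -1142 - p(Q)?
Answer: -46813/41 ≈ -1141.8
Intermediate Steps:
Q = 1/41 ≈ 0.024390
p(g) = -9*g (p(g) = (g*(5 + 4))*(-1) = (g*9)*(-1) = (9*g)*(-1) = -9*g)
-1142 - p(Q) = -1142 - (-9)/41 = -1142 - 1*(-9/41) = -1142 + 9/41 = -46813/41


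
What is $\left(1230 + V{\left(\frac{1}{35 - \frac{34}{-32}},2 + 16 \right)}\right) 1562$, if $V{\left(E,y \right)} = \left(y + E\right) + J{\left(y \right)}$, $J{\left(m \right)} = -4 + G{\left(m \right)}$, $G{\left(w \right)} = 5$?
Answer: $\frac{1125716218}{577} \approx 1.951 \cdot 10^{6}$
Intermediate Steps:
$J{\left(m \right)} = 1$ ($J{\left(m \right)} = -4 + 5 = 1$)
$V{\left(E,y \right)} = 1 + E + y$ ($V{\left(E,y \right)} = \left(y + E\right) + 1 = \left(E + y\right) + 1 = 1 + E + y$)
$\left(1230 + V{\left(\frac{1}{35 - \frac{34}{-32}},2 + 16 \right)}\right) 1562 = \left(1230 + \left(1 + \frac{1}{35 - \frac{34}{-32}} + \left(2 + 16\right)\right)\right) 1562 = \left(1230 + \left(1 + \frac{1}{35 - - \frac{17}{16}} + 18\right)\right) 1562 = \left(1230 + \left(1 + \frac{1}{35 + \frac{17}{16}} + 18\right)\right) 1562 = \left(1230 + \left(1 + \frac{1}{\frac{577}{16}} + 18\right)\right) 1562 = \left(1230 + \left(1 + \frac{16}{577} + 18\right)\right) 1562 = \left(1230 + \frac{10979}{577}\right) 1562 = \frac{720689}{577} \cdot 1562 = \frac{1125716218}{577}$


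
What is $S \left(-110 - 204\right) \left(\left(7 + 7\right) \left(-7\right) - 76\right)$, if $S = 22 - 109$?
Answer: $-4753332$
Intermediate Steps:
$S = -87$ ($S = 22 - 109 = -87$)
$S \left(-110 - 204\right) \left(\left(7 + 7\right) \left(-7\right) - 76\right) = - 87 \left(-110 - 204\right) \left(\left(7 + 7\right) \left(-7\right) - 76\right) = - 87 \left(- 314 \left(14 \left(-7\right) - 76\right)\right) = - 87 \left(- 314 \left(-98 - 76\right)\right) = - 87 \left(\left(-314\right) \left(-174\right)\right) = \left(-87\right) 54636 = -4753332$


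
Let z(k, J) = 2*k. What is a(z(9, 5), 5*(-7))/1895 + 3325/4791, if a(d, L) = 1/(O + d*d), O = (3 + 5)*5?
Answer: 2293523291/3304735980 ≈ 0.69401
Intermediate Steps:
O = 40 (O = 8*5 = 40)
a(d, L) = 1/(40 + d²) (a(d, L) = 1/(40 + d*d) = 1/(40 + d²))
a(z(9, 5), 5*(-7))/1895 + 3325/4791 = 1/((40 + (2*9)²)*1895) + 3325/4791 = (1/1895)/(40 + 18²) + 3325*(1/4791) = (1/1895)/(40 + 324) + 3325/4791 = (1/1895)/364 + 3325/4791 = (1/364)*(1/1895) + 3325/4791 = 1/689780 + 3325/4791 = 2293523291/3304735980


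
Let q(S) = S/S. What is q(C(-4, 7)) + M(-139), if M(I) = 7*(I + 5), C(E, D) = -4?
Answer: -937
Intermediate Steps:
q(S) = 1
M(I) = 35 + 7*I (M(I) = 7*(5 + I) = 35 + 7*I)
q(C(-4, 7)) + M(-139) = 1 + (35 + 7*(-139)) = 1 + (35 - 973) = 1 - 938 = -937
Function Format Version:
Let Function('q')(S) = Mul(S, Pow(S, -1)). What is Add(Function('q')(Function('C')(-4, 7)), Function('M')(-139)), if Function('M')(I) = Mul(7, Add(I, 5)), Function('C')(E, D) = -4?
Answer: -937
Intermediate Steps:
Function('q')(S) = 1
Function('M')(I) = Add(35, Mul(7, I)) (Function('M')(I) = Mul(7, Add(5, I)) = Add(35, Mul(7, I)))
Add(Function('q')(Function('C')(-4, 7)), Function('M')(-139)) = Add(1, Add(35, Mul(7, -139))) = Add(1, Add(35, -973)) = Add(1, -938) = -937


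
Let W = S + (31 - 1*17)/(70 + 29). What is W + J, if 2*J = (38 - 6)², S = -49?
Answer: 45851/99 ≈ 463.14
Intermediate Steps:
J = 512 (J = (38 - 6)²/2 = (½)*32² = (½)*1024 = 512)
W = -4837/99 (W = -49 + (31 - 1*17)/(70 + 29) = -49 + (31 - 17)/99 = -49 + (1/99)*14 = -49 + 14/99 = -4837/99 ≈ -48.859)
W + J = -4837/99 + 512 = 45851/99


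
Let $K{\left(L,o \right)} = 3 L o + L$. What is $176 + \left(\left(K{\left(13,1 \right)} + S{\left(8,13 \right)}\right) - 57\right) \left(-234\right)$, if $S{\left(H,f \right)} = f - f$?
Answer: $1346$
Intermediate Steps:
$S{\left(H,f \right)} = 0$
$K{\left(L,o \right)} = L + 3 L o$ ($K{\left(L,o \right)} = 3 L o + L = L + 3 L o$)
$176 + \left(\left(K{\left(13,1 \right)} + S{\left(8,13 \right)}\right) - 57\right) \left(-234\right) = 176 + \left(\left(13 \left(1 + 3 \cdot 1\right) + 0\right) - 57\right) \left(-234\right) = 176 + \left(\left(13 \left(1 + 3\right) + 0\right) - 57\right) \left(-234\right) = 176 + \left(\left(13 \cdot 4 + 0\right) - 57\right) \left(-234\right) = 176 + \left(\left(52 + 0\right) - 57\right) \left(-234\right) = 176 + \left(52 - 57\right) \left(-234\right) = 176 - -1170 = 176 + 1170 = 1346$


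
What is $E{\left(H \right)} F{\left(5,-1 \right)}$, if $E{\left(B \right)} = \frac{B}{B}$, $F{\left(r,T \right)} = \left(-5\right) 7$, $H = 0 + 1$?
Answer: $-35$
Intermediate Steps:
$H = 1$
$F{\left(r,T \right)} = -35$
$E{\left(B \right)} = 1$
$E{\left(H \right)} F{\left(5,-1 \right)} = 1 \left(-35\right) = -35$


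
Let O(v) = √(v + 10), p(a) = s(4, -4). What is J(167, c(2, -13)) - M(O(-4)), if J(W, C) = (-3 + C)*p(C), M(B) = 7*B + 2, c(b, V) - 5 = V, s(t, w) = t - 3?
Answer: -13 - 7*√6 ≈ -30.146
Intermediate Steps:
s(t, w) = -3 + t
p(a) = 1 (p(a) = -3 + 4 = 1)
O(v) = √(10 + v)
c(b, V) = 5 + V
M(B) = 2 + 7*B
J(W, C) = -3 + C (J(W, C) = (-3 + C)*1 = -3 + C)
J(167, c(2, -13)) - M(O(-4)) = (-3 + (5 - 13)) - (2 + 7*√(10 - 4)) = (-3 - 8) - (2 + 7*√6) = -11 + (-2 - 7*√6) = -13 - 7*√6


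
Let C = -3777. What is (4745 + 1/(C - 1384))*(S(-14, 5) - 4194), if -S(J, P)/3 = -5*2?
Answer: -101971962816/5161 ≈ -1.9758e+7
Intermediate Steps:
S(J, P) = 30 (S(J, P) = -(-15)*2 = -3*(-10) = 30)
(4745 + 1/(C - 1384))*(S(-14, 5) - 4194) = (4745 + 1/(-3777 - 1384))*(30 - 4194) = (4745 + 1/(-5161))*(-4164) = (4745 - 1/5161)*(-4164) = (24488944/5161)*(-4164) = -101971962816/5161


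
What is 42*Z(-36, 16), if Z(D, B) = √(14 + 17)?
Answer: 42*√31 ≈ 233.85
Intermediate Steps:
Z(D, B) = √31
42*Z(-36, 16) = 42*√31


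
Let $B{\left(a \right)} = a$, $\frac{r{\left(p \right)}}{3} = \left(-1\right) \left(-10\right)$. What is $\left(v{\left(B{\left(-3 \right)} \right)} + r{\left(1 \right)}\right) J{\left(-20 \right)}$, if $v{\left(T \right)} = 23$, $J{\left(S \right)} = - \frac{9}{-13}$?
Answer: $\frac{477}{13} \approx 36.692$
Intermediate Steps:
$r{\left(p \right)} = 30$ ($r{\left(p \right)} = 3 \left(\left(-1\right) \left(-10\right)\right) = 3 \cdot 10 = 30$)
$J{\left(S \right)} = \frac{9}{13}$ ($J{\left(S \right)} = \left(-9\right) \left(- \frac{1}{13}\right) = \frac{9}{13}$)
$\left(v{\left(B{\left(-3 \right)} \right)} + r{\left(1 \right)}\right) J{\left(-20 \right)} = \left(23 + 30\right) \frac{9}{13} = 53 \cdot \frac{9}{13} = \frac{477}{13}$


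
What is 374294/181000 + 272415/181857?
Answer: 1504808961/422001500 ≈ 3.5659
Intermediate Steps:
374294/181000 + 272415/181857 = 374294*(1/181000) + 272415*(1/181857) = 187147/90500 + 6985/4663 = 1504808961/422001500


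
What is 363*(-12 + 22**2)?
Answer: 171336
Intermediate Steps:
363*(-12 + 22**2) = 363*(-12 + 484) = 363*472 = 171336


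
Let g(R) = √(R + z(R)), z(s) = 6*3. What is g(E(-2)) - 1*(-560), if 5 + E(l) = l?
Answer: 560 + √11 ≈ 563.32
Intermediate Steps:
z(s) = 18
E(l) = -5 + l
g(R) = √(18 + R) (g(R) = √(R + 18) = √(18 + R))
g(E(-2)) - 1*(-560) = √(18 + (-5 - 2)) - 1*(-560) = √(18 - 7) + 560 = √11 + 560 = 560 + √11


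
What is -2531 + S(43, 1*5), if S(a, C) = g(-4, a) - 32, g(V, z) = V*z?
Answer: -2735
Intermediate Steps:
S(a, C) = -32 - 4*a (S(a, C) = -4*a - 32 = -32 - 4*a)
-2531 + S(43, 1*5) = -2531 + (-32 - 4*43) = -2531 + (-32 - 172) = -2531 - 204 = -2735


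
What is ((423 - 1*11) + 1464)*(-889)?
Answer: -1667764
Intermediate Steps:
((423 - 1*11) + 1464)*(-889) = ((423 - 11) + 1464)*(-889) = (412 + 1464)*(-889) = 1876*(-889) = -1667764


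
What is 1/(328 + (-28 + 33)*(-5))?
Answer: 1/303 ≈ 0.0033003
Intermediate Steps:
1/(328 + (-28 + 33)*(-5)) = 1/(328 + 5*(-5)) = 1/(328 - 25) = 1/303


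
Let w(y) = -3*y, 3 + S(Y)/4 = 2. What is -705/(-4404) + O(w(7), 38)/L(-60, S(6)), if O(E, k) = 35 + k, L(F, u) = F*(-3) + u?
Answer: 37131/64592 ≈ 0.57485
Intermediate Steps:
S(Y) = -4 (S(Y) = -12 + 4*2 = -12 + 8 = -4)
L(F, u) = u - 3*F (L(F, u) = -3*F + u = u - 3*F)
-705/(-4404) + O(w(7), 38)/L(-60, S(6)) = -705/(-4404) + (35 + 38)/(-4 - 3*(-60)) = -705*(-1/4404) + 73/(-4 + 180) = 235/1468 + 73/176 = 37131/64592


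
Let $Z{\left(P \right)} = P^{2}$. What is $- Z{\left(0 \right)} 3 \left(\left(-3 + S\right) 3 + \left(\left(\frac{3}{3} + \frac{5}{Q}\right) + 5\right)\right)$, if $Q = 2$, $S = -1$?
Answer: $0$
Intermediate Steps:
$- Z{\left(0 \right)} 3 \left(\left(-3 + S\right) 3 + \left(\left(\frac{3}{3} + \frac{5}{Q}\right) + 5\right)\right) = - 0^{2} \cdot 3 \left(\left(-3 - 1\right) 3 + \left(\left(\frac{3}{3} + \frac{5}{2}\right) + 5\right)\right) = - 0 \cdot 3 \left(\left(-4\right) 3 + \left(\left(3 \cdot \frac{1}{3} + 5 \cdot \frac{1}{2}\right) + 5\right)\right) = - 0 \cdot 3 \left(-12 + \left(\left(1 + \frac{5}{2}\right) + 5\right)\right) = - 0 \cdot 3 \left(-12 + \left(\frac{7}{2} + 5\right)\right) = - 0 \cdot 3 \left(-12 + \frac{17}{2}\right) = - 0 \cdot 3 \left(- \frac{7}{2}\right) = - \frac{0 \left(-21\right)}{2} = \left(-1\right) 0 = 0$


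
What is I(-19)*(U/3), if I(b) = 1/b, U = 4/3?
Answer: -4/171 ≈ -0.023392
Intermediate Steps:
U = 4/3 (U = 4*(1/3) = 4/3 ≈ 1.3333)
I(-19)*(U/3) = ((4/3)/3)/(-19) = -4/(57*3) = -1/19*4/9 = -4/171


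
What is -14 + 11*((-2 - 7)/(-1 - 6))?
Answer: 1/7 ≈ 0.14286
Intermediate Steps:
-14 + 11*((-2 - 7)/(-1 - 6)) = -14 + 11*(-9/(-7)) = -14 + 11*(-9*(-1/7)) = -14 + 11*(9/7) = -14 + 99/7 = 1/7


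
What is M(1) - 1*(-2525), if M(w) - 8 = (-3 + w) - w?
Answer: 2530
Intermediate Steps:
M(w) = 5 (M(w) = 8 + ((-3 + w) - w) = 8 - 3 = 5)
M(1) - 1*(-2525) = 5 - 1*(-2525) = 5 + 2525 = 2530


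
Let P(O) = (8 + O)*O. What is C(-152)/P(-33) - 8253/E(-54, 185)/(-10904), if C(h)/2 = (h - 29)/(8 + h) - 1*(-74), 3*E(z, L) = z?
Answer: 22732937/161924400 ≈ 0.14039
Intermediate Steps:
E(z, L) = z/3
C(h) = 148 + 2*(-29 + h)/(8 + h) (C(h) = 2*((h - 29)/(8 + h) - 1*(-74)) = 2*((-29 + h)/(8 + h) + 74) = 2*(74 + (-29 + h)/(8 + h)) = 148 + 2*(-29 + h)/(8 + h))
P(O) = O*(8 + O)
C(-152)/P(-33) - 8253/E(-54, 185)/(-10904) = (2*(563 + 75*(-152))/(8 - 152))/((-33*(8 - 33))) - 8253/((⅓)*(-54))/(-10904) = (2*(563 - 11400)/(-144))/((-33*(-25))) - 8253/(-18)*(-1/10904) = (2*(-1/144)*(-10837))/825 - 8253*(-1/18)*(-1/10904) = (10837/72)*(1/825) + (917/2)*(-1/10904) = 10837/59400 - 917/21808 = 22732937/161924400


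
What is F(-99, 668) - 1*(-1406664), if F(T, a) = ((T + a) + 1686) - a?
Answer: 1408251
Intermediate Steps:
F(T, a) = 1686 + T (F(T, a) = (1686 + T + a) - a = 1686 + T)
F(-99, 668) - 1*(-1406664) = (1686 - 99) - 1*(-1406664) = 1587 + 1406664 = 1408251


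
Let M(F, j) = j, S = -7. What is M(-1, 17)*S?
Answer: -119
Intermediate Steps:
M(-1, 17)*S = 17*(-7) = -119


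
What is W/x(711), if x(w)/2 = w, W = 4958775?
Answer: 550975/158 ≈ 3487.2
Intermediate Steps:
x(w) = 2*w
W/x(711) = 4958775/((2*711)) = 4958775/1422 = 4958775*(1/1422) = 550975/158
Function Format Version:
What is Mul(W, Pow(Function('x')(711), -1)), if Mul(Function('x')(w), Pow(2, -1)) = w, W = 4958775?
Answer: Rational(550975, 158) ≈ 3487.2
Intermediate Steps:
Function('x')(w) = Mul(2, w)
Mul(W, Pow(Function('x')(711), -1)) = Mul(4958775, Pow(Mul(2, 711), -1)) = Mul(4958775, Pow(1422, -1)) = Mul(4958775, Rational(1, 1422)) = Rational(550975, 158)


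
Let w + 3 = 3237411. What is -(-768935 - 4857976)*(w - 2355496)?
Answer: 4962440333832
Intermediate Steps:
w = 3237408 (w = -3 + 3237411 = 3237408)
-(-768935 - 4857976)*(w - 2355496) = -(-768935 - 4857976)*(3237408 - 2355496) = -(-5626911)*881912 = -1*(-4962440333832) = 4962440333832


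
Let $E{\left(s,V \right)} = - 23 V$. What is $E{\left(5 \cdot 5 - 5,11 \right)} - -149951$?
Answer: $149698$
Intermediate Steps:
$E{\left(5 \cdot 5 - 5,11 \right)} - -149951 = \left(-23\right) 11 - -149951 = -253 + 149951 = 149698$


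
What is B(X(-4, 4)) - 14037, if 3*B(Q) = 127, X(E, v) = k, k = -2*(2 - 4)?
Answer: -41984/3 ≈ -13995.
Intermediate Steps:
k = 4 (k = -2*(-2) = 4)
X(E, v) = 4
B(Q) = 127/3 (B(Q) = (⅓)*127 = 127/3)
B(X(-4, 4)) - 14037 = 127/3 - 14037 = -41984/3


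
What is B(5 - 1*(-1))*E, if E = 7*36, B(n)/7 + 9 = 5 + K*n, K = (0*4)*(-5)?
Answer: -7056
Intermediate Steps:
K = 0 (K = 0*(-5) = 0)
B(n) = -28 (B(n) = -63 + 7*(5 + 0*n) = -63 + 7*(5 + 0) = -63 + 7*5 = -63 + 35 = -28)
E = 252
B(5 - 1*(-1))*E = -28*252 = -7056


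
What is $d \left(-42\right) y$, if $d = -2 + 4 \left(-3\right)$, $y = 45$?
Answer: $26460$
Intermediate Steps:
$d = -14$ ($d = -2 - 12 = -14$)
$d \left(-42\right) y = \left(-14\right) \left(-42\right) 45 = 588 \cdot 45 = 26460$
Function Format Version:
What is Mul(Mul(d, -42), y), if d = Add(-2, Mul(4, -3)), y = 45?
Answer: 26460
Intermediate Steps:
d = -14 (d = Add(-2, -12) = -14)
Mul(Mul(d, -42), y) = Mul(Mul(-14, -42), 45) = Mul(588, 45) = 26460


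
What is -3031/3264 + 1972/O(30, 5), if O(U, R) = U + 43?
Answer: 6215345/238272 ≈ 26.085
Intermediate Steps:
O(U, R) = 43 + U
-3031/3264 + 1972/O(30, 5) = -3031/3264 + 1972/(43 + 30) = -3031*1/3264 + 1972/73 = -3031/3264 + 1972*(1/73) = -3031/3264 + 1972/73 = 6215345/238272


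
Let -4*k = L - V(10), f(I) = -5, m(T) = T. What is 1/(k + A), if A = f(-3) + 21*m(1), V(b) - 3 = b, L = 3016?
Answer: -4/2939 ≈ -0.0013610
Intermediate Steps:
V(b) = 3 + b
k = -3003/4 (k = -(3016 - (3 + 10))/4 = -(3016 - 1*13)/4 = -(3016 - 13)/4 = -1/4*3003 = -3003/4 ≈ -750.75)
A = 16 (A = -5 + 21*1 = -5 + 21 = 16)
1/(k + A) = 1/(-3003/4 + 16) = 1/(-2939/4) = -4/2939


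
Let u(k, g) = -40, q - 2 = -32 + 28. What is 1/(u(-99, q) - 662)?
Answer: -1/702 ≈ -0.0014245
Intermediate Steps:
q = -2 (q = 2 + (-32 + 28) = 2 - 4 = -2)
1/(u(-99, q) - 662) = 1/(-40 - 662) = 1/(-702) = -1/702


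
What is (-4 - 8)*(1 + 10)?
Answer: -132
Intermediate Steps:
(-4 - 8)*(1 + 10) = -12*11 = -132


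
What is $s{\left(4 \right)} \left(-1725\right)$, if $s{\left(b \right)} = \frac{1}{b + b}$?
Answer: $- \frac{1725}{8} \approx -215.63$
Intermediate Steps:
$s{\left(b \right)} = \frac{1}{2 b}$
$s{\left(4 \right)} \left(-1725\right) = \frac{1}{2 \cdot 4} \left(-1725\right) = \frac{1}{2} \cdot \frac{1}{4} \left(-1725\right) = \frac{1}{8} \left(-1725\right) = - \frac{1725}{8}$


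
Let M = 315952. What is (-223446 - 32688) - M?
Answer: -572086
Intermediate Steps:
(-223446 - 32688) - M = (-223446 - 32688) - 1*315952 = -256134 - 315952 = -572086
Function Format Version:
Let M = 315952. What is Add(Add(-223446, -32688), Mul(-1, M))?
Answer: -572086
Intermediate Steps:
Add(Add(-223446, -32688), Mul(-1, M)) = Add(Add(-223446, -32688), Mul(-1, 315952)) = Add(-256134, -315952) = -572086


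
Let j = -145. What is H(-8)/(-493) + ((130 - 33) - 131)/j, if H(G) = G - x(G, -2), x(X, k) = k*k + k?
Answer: 628/2465 ≈ 0.25477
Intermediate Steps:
x(X, k) = k + k**2 (x(X, k) = k**2 + k = k + k**2)
H(G) = -2 + G (H(G) = G - (-2)*(1 - 2) = G - (-2)*(-1) = G - 1*2 = G - 2 = -2 + G)
H(-8)/(-493) + ((130 - 33) - 131)/j = (-2 - 8)/(-493) + ((130 - 33) - 131)/(-145) = -10*(-1/493) + (97 - 131)*(-1/145) = 10/493 - 34*(-1/145) = 10/493 + 34/145 = 628/2465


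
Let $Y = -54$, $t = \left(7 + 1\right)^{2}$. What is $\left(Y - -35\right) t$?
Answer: $-1216$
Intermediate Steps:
$t = 64$ ($t = 8^{2} = 64$)
$\left(Y - -35\right) t = \left(-54 - -35\right) 64 = \left(-54 + 35\right) 64 = \left(-19\right) 64 = -1216$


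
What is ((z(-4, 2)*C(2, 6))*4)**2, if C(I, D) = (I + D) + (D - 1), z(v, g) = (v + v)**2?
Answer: 11075584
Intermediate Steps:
z(v, g) = 4*v**2 (z(v, g) = (2*v)**2 = 4*v**2)
C(I, D) = -1 + I + 2*D (C(I, D) = (D + I) + (-1 + D) = -1 + I + 2*D)
((z(-4, 2)*C(2, 6))*4)**2 = (((4*(-4)**2)*(-1 + 2 + 2*6))*4)**2 = (((4*16)*(-1 + 2 + 12))*4)**2 = ((64*13)*4)**2 = (832*4)**2 = 3328**2 = 11075584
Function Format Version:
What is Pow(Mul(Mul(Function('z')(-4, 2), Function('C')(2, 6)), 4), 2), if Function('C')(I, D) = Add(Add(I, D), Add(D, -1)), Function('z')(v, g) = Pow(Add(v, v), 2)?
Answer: 11075584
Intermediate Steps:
Function('z')(v, g) = Mul(4, Pow(v, 2)) (Function('z')(v, g) = Pow(Mul(2, v), 2) = Mul(4, Pow(v, 2)))
Function('C')(I, D) = Add(-1, I, Mul(2, D)) (Function('C')(I, D) = Add(Add(D, I), Add(-1, D)) = Add(-1, I, Mul(2, D)))
Pow(Mul(Mul(Function('z')(-4, 2), Function('C')(2, 6)), 4), 2) = Pow(Mul(Mul(Mul(4, Pow(-4, 2)), Add(-1, 2, Mul(2, 6))), 4), 2) = Pow(Mul(Mul(Mul(4, 16), Add(-1, 2, 12)), 4), 2) = Pow(Mul(Mul(64, 13), 4), 2) = Pow(Mul(832, 4), 2) = Pow(3328, 2) = 11075584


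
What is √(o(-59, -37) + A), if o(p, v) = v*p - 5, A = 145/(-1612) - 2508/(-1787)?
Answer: √4521045747412493/1440322 ≈ 46.683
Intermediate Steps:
A = 3783781/2880644 (A = 145*(-1/1612) - 2508*(-1/1787) = -145/1612 + 2508/1787 = 3783781/2880644 ≈ 1.3135)
o(p, v) = -5 + p*v (o(p, v) = p*v - 5 = -5 + p*v)
√(o(-59, -37) + A) = √((-5 - 59*(-37)) + 3783781/2880644) = √((-5 + 2183) + 3783781/2880644) = √(2178 + 3783781/2880644) = √(6277826413/2880644) = √4521045747412493/1440322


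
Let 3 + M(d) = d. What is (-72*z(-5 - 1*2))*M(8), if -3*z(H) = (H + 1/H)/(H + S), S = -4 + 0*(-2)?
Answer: 6000/77 ≈ 77.922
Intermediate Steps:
M(d) = -3 + d
S = -4 (S = -4 + 0 = -4)
z(H) = -(H + 1/H)/(3*(-4 + H)) (z(H) = -(H + 1/H)/(3*(H - 4)) = -(H + 1/H)/(3*(-4 + H)))
(-72*z(-5 - 1*2))*M(8) = (-24*(-1 - (-5 - 1*2)²)/((-5 - 1*2)*(-4 + (-5 - 1*2))))*(-3 + 8) = -24*(-1 - (-5 - 2)²)/((-5 - 2)*(-4 + (-5 - 2)))*5 = -24*(-1 - 1*(-7)²)/((-7)*(-4 - 7))*5 = -24*(-1)*(-1 - 1*49)/(7*(-11))*5 = -24*(-1)*(-1)*(-1 - 49)/(7*11)*5 = -24*(-1)*(-1)*(-50)/(7*11)*5 = -72*(-50/231)*5 = (1200/77)*5 = 6000/77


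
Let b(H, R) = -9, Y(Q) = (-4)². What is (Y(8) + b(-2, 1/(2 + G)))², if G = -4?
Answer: 49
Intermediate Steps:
Y(Q) = 16
(Y(8) + b(-2, 1/(2 + G)))² = (16 - 9)² = 7² = 49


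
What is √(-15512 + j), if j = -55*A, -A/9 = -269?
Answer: I*√148667 ≈ 385.57*I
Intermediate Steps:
A = 2421 (A = -9*(-269) = 2421)
j = -133155 (j = -55*2421 = -133155)
√(-15512 + j) = √(-15512 - 133155) = √(-148667) = I*√148667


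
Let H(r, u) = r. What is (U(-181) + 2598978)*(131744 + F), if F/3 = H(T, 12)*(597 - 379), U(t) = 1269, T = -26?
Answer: 298352340780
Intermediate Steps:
F = -17004 (F = 3*(-26*(597 - 379)) = 3*(-26*218) = 3*(-5668) = -17004)
(U(-181) + 2598978)*(131744 + F) = (1269 + 2598978)*(131744 - 17004) = 2600247*114740 = 298352340780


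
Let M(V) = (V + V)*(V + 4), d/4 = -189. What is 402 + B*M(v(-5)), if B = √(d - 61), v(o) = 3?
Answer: 402 + 42*I*√817 ≈ 402.0 + 1200.5*I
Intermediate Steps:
d = -756 (d = 4*(-189) = -756)
B = I*√817 (B = √(-756 - 61) = √(-817) = I*√817 ≈ 28.583*I)
M(V) = 2*V*(4 + V) (M(V) = (2*V)*(4 + V) = 2*V*(4 + V))
402 + B*M(v(-5)) = 402 + (I*√817)*(2*3*(4 + 3)) = 402 + (I*√817)*(2*3*7) = 402 + (I*√817)*42 = 402 + 42*I*√817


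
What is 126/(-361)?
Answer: -126/361 ≈ -0.34903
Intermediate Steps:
126/(-361) = 126*(-1/361) = -126/361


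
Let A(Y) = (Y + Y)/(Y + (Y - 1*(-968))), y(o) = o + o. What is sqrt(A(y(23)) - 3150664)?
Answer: I*sqrt(221255373305)/265 ≈ 1775.0*I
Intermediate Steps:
y(o) = 2*o
A(Y) = 2*Y/(968 + 2*Y) (A(Y) = (2*Y)/(Y + (Y + 968)) = (2*Y)/(Y + (968 + Y)) = (2*Y)/(968 + 2*Y) = 2*Y/(968 + 2*Y))
sqrt(A(y(23)) - 3150664) = sqrt((2*23)/(484 + 2*23) - 3150664) = sqrt(46/(484 + 46) - 3150664) = sqrt(46/530 - 3150664) = sqrt(46*(1/530) - 3150664) = sqrt(23/265 - 3150664) = sqrt(-834925937/265) = I*sqrt(221255373305)/265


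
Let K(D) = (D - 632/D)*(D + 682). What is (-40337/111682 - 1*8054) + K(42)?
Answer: 1414496117/123438 ≈ 11459.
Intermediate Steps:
K(D) = (682 + D)*(D - 632/D) (K(D) = (D - 632/D)*(682 + D) = (682 + D)*(D - 632/D))
(-40337/111682 - 1*8054) + K(42) = (-40337/111682 - 1*8054) + (-632 + 42² - 431024/42 + 682*42) = (-40337*1/111682 - 8054) + (-632 + 1764 - 431024*1/42 + 28644) = (-2123/5878 - 8054) + (-632 + 1764 - 215512/21 + 28644) = -47343535/5878 + 409784/21 = 1414496117/123438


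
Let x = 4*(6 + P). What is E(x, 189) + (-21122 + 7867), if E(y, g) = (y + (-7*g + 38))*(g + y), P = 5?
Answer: -302408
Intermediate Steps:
x = 44 (x = 4*(6 + 5) = 4*11 = 44)
E(y, g) = (g + y)*(38 + y - 7*g) (E(y, g) = (y + (38 - 7*g))*(g + y) = (38 + y - 7*g)*(g + y) = (g + y)*(38 + y - 7*g))
E(x, 189) + (-21122 + 7867) = (44² - 7*189² + 38*189 + 38*44 - 6*189*44) + (-21122 + 7867) = (1936 - 7*35721 + 7182 + 1672 - 49896) - 13255 = (1936 - 250047 + 7182 + 1672 - 49896) - 13255 = -289153 - 13255 = -302408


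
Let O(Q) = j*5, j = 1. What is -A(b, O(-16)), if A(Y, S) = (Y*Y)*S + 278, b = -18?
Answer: -1898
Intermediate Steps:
O(Q) = 5 (O(Q) = 1*5 = 5)
A(Y, S) = 278 + S*Y² (A(Y, S) = Y²*S + 278 = S*Y² + 278 = 278 + S*Y²)
-A(b, O(-16)) = -(278 + 5*(-18)²) = -(278 + 5*324) = -(278 + 1620) = -1*1898 = -1898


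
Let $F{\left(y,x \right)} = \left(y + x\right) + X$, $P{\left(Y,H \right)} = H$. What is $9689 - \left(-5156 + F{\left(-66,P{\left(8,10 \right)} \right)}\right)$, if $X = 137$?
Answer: $14764$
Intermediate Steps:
$F{\left(y,x \right)} = 137 + x + y$ ($F{\left(y,x \right)} = \left(y + x\right) + 137 = \left(x + y\right) + 137 = 137 + x + y$)
$9689 - \left(-5156 + F{\left(-66,P{\left(8,10 \right)} \right)}\right) = 9689 - \left(-5156 + \left(137 + 10 - 66\right)\right) = 9689 - \left(-5156 + 81\right) = 9689 - -5075 = 9689 + 5075 = 14764$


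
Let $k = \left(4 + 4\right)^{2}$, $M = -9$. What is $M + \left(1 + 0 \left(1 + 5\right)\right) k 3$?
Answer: $183$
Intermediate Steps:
$k = 64$ ($k = 8^{2} = 64$)
$M + \left(1 + 0 \left(1 + 5\right)\right) k 3 = -9 + \left(1 + 0 \left(1 + 5\right)\right) 64 \cdot 3 = -9 + \left(1 + 0 \cdot 6\right) 64 \cdot 3 = -9 + \left(1 + 0\right) 64 \cdot 3 = -9 + 1 \cdot 64 \cdot 3 = -9 + 64 \cdot 3 = -9 + 192 = 183$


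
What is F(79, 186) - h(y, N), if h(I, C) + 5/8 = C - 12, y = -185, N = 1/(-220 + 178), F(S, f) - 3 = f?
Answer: 33877/168 ≈ 201.65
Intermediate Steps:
F(S, f) = 3 + f
N = -1/42 (N = 1/(-42) = -1/42 ≈ -0.023810)
h(I, C) = -101/8 + C (h(I, C) = -5/8 + (C - 12) = -5/8 + (-12 + C) = -101/8 + C)
F(79, 186) - h(y, N) = (3 + 186) - (-101/8 - 1/42) = 189 - 1*(-2125/168) = 189 + 2125/168 = 33877/168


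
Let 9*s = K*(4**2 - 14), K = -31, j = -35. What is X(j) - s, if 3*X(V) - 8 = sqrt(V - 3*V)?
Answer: 86/9 + sqrt(70)/3 ≈ 12.344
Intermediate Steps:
s = -62/9 (s = (-31*(4**2 - 14))/9 = (-31*(16 - 14))/9 = (-31*2)/9 = (1/9)*(-62) = -62/9 ≈ -6.8889)
X(V) = 8/3 + sqrt(2)*sqrt(-V)/3 (X(V) = 8/3 + sqrt(V - 3*V)/3 = 8/3 + sqrt(-2*V)/3 = 8/3 + (sqrt(2)*sqrt(-V))/3 = 8/3 + sqrt(2)*sqrt(-V)/3)
X(j) - s = (8/3 + sqrt(2)*sqrt(-1*(-35))/3) - 1*(-62/9) = (8/3 + sqrt(2)*sqrt(35)/3) + 62/9 = (8/3 + sqrt(70)/3) + 62/9 = 86/9 + sqrt(70)/3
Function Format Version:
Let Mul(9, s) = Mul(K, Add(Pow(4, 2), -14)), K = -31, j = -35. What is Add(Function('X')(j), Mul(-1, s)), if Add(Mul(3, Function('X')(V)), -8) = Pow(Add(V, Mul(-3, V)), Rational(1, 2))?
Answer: Add(Rational(86, 9), Mul(Rational(1, 3), Pow(70, Rational(1, 2)))) ≈ 12.344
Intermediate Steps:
s = Rational(-62, 9) (s = Mul(Rational(1, 9), Mul(-31, Add(Pow(4, 2), -14))) = Mul(Rational(1, 9), Mul(-31, Add(16, -14))) = Mul(Rational(1, 9), Mul(-31, 2)) = Mul(Rational(1, 9), -62) = Rational(-62, 9) ≈ -6.8889)
Function('X')(V) = Add(Rational(8, 3), Mul(Rational(1, 3), Pow(2, Rational(1, 2)), Pow(Mul(-1, V), Rational(1, 2)))) (Function('X')(V) = Add(Rational(8, 3), Mul(Rational(1, 3), Pow(Add(V, Mul(-3, V)), Rational(1, 2)))) = Add(Rational(8, 3), Mul(Rational(1, 3), Pow(Mul(-2, V), Rational(1, 2)))) = Add(Rational(8, 3), Mul(Rational(1, 3), Mul(Pow(2, Rational(1, 2)), Pow(Mul(-1, V), Rational(1, 2))))) = Add(Rational(8, 3), Mul(Rational(1, 3), Pow(2, Rational(1, 2)), Pow(Mul(-1, V), Rational(1, 2)))))
Add(Function('X')(j), Mul(-1, s)) = Add(Add(Rational(8, 3), Mul(Rational(1, 3), Pow(2, Rational(1, 2)), Pow(Mul(-1, -35), Rational(1, 2)))), Mul(-1, Rational(-62, 9))) = Add(Add(Rational(8, 3), Mul(Rational(1, 3), Pow(2, Rational(1, 2)), Pow(35, Rational(1, 2)))), Rational(62, 9)) = Add(Add(Rational(8, 3), Mul(Rational(1, 3), Pow(70, Rational(1, 2)))), Rational(62, 9)) = Add(Rational(86, 9), Mul(Rational(1, 3), Pow(70, Rational(1, 2))))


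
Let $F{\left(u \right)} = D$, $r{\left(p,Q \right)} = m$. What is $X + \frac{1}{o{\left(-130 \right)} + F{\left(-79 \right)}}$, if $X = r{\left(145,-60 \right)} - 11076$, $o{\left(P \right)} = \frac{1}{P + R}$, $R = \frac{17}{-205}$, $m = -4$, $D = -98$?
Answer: $- \frac{28958393347}{2613571} \approx -11080.0$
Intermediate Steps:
$r{\left(p,Q \right)} = -4$
$R = - \frac{17}{205}$ ($R = 17 \left(- \frac{1}{205}\right) = - \frac{17}{205} \approx -0.082927$)
$o{\left(P \right)} = \frac{1}{- \frac{17}{205} + P}$ ($o{\left(P \right)} = \frac{1}{P - \frac{17}{205}} = \frac{1}{- \frac{17}{205} + P}$)
$F{\left(u \right)} = -98$
$X = -11080$ ($X = -4 - 11076 = -11080$)
$X + \frac{1}{o{\left(-130 \right)} + F{\left(-79 \right)}} = -11080 + \frac{1}{\frac{205}{-17 + 205 \left(-130\right)} - 98} = -11080 + \frac{1}{\frac{205}{-17 - 26650} - 98} = -11080 + \frac{1}{\frac{205}{-26667} - 98} = -11080 + \frac{1}{205 \left(- \frac{1}{26667}\right) - 98} = -11080 + \frac{1}{- \frac{205}{26667} - 98} = -11080 + \frac{1}{- \frac{2613571}{26667}} = -11080 - \frac{26667}{2613571} = - \frac{28958393347}{2613571}$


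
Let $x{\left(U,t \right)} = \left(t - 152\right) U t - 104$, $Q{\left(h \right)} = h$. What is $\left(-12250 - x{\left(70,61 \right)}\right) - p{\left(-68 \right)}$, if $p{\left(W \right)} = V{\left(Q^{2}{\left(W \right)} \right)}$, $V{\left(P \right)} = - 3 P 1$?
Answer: $390296$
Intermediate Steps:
$x{\left(U,t \right)} = -104 + U t \left(-152 + t\right)$ ($x{\left(U,t \right)} = \left(-152 + t\right) U t - 104 = U \left(-152 + t\right) t - 104 = U t \left(-152 + t\right) - 104 = -104 + U t \left(-152 + t\right)$)
$V{\left(P \right)} = - 3 P$
$p{\left(W \right)} = - 3 W^{2}$
$\left(-12250 - x{\left(70,61 \right)}\right) - p{\left(-68 \right)} = \left(-12250 - \left(-104 + 70 \cdot 61^{2} - 10640 \cdot 61\right)\right) - - 3 \left(-68\right)^{2} = \left(-12250 - \left(-104 + 70 \cdot 3721 - 649040\right)\right) - \left(-3\right) 4624 = \left(-12250 - \left(-104 + 260470 - 649040\right)\right) - -13872 = \left(-12250 - -388674\right) + 13872 = \left(-12250 + 388674\right) + 13872 = 376424 + 13872 = 390296$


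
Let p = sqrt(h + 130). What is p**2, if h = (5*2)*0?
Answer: 130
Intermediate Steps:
h = 0 (h = 10*0 = 0)
p = sqrt(130) (p = sqrt(0 + 130) = sqrt(130) ≈ 11.402)
p**2 = (sqrt(130))**2 = 130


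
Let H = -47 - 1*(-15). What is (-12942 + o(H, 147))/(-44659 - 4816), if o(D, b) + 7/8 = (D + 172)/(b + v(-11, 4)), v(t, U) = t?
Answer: 1760091/6728600 ≈ 0.26158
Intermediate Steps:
H = -32 (H = -47 + 15 = -32)
o(D, b) = -7/8 + (172 + D)/(-11 + b) (o(D, b) = -7/8 + (D + 172)/(b - 11) = -7/8 + (172 + D)/(-11 + b))
(-12942 + o(H, 147))/(-44659 - 4816) = (-12942 + (1453 - 7*147 + 8*(-32))/(8*(-11 + 147)))/(-44659 - 4816) = (-12942 + (1/8)*(1453 - 1029 - 256)/136)/(-49475) = (-12942 + (1/8)*(1/136)*168)*(-1/49475) = (-12942 + 21/136)*(-1/49475) = -1760091/136*(-1/49475) = 1760091/6728600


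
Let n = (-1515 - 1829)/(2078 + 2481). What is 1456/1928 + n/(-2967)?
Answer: 2462638550/3259899273 ≈ 0.75543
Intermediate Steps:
n = -3344/4559 ≈ -0.73349
1456/1928 + n/(-2967) = 1456/1928 - 3344/4559/(-2967) = 1456*(1/1928) - 3344/4559*(-1/2967) = 182/241 + 3344/13526553 = 2462638550/3259899273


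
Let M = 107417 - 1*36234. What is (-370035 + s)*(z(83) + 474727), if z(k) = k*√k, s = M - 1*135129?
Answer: -206022498187 - 36020423*√83 ≈ -2.0635e+11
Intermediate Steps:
M = 71183 (M = 107417 - 36234 = 71183)
s = -63946 (s = 71183 - 1*135129 = 71183 - 135129 = -63946)
z(k) = k^(3/2)
(-370035 + s)*(z(83) + 474727) = (-370035 - 63946)*(83^(3/2) + 474727) = -433981*(83*√83 + 474727) = -433981*(474727 + 83*√83) = -206022498187 - 36020423*√83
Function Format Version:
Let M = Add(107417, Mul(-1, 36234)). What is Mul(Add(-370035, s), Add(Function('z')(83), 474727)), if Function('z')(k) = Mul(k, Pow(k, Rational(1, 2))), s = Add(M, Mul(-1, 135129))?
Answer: Add(-206022498187, Mul(-36020423, Pow(83, Rational(1, 2)))) ≈ -2.0635e+11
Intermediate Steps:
M = 71183 (M = Add(107417, -36234) = 71183)
s = -63946 (s = Add(71183, Mul(-1, 135129)) = Add(71183, -135129) = -63946)
Function('z')(k) = Pow(k, Rational(3, 2))
Mul(Add(-370035, s), Add(Function('z')(83), 474727)) = Mul(Add(-370035, -63946), Add(Pow(83, Rational(3, 2)), 474727)) = Mul(-433981, Add(Mul(83, Pow(83, Rational(1, 2))), 474727)) = Mul(-433981, Add(474727, Mul(83, Pow(83, Rational(1, 2))))) = Add(-206022498187, Mul(-36020423, Pow(83, Rational(1, 2))))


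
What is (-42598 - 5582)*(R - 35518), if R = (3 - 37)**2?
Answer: 1655561160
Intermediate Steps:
R = 1156 (R = (-34)**2 = 1156)
(-42598 - 5582)*(R - 35518) = (-42598 - 5582)*(1156 - 35518) = -48180*(-34362) = 1655561160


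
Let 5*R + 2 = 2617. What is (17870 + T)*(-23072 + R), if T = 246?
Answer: -408497684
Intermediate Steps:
R = 523 (R = -⅖ + (⅕)*2617 = -⅖ + 2617/5 = 523)
(17870 + T)*(-23072 + R) = (17870 + 246)*(-23072 + 523) = 18116*(-22549) = -408497684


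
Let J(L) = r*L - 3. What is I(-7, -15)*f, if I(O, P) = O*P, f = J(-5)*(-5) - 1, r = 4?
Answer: 11970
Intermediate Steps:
J(L) = -3 + 4*L (J(L) = 4*L - 3 = -3 + 4*L)
f = 114 (f = (-3 + 4*(-5))*(-5) - 1 = (-3 - 20)*(-5) - 1 = -23*(-5) - 1 = 115 - 1 = 114)
I(-7, -15)*f = -7*(-15)*114 = 105*114 = 11970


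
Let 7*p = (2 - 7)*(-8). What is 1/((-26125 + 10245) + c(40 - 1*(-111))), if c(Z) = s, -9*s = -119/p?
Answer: -360/5715967 ≈ -6.2982e-5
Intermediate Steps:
p = 40/7 (p = ((2 - 7)*(-8))/7 = (-5*(-8))/7 = (⅐)*40 = 40/7 ≈ 5.7143)
s = 833/360 (s = -(-119)/(9*40/7) = -(-119)*7/(9*40) = -⅑*(-833/40) = 833/360 ≈ 2.3139)
c(Z) = 833/360
1/((-26125 + 10245) + c(40 - 1*(-111))) = 1/((-26125 + 10245) + 833/360) = 1/(-15880 + 833/360) = 1/(-5715967/360) = -360/5715967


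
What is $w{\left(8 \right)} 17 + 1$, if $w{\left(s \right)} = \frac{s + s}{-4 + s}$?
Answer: $69$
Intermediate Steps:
$w{\left(s \right)} = \frac{2 s}{-4 + s}$
$w{\left(8 \right)} 17 + 1 = 2 \cdot 8 \frac{1}{-4 + 8} \cdot 17 + 1 = 2 \cdot 8 \cdot \frac{1}{4} \cdot 17 + 1 = 4 \cdot 17 + 1 = 68 + 1 = 69$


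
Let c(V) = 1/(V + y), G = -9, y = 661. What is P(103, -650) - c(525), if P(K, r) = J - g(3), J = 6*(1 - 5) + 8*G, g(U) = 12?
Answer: -128089/1186 ≈ -108.00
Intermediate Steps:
c(V) = 1/(661 + V) (c(V) = 1/(V + 661) = 1/(661 + V))
J = -96 (J = 6*(1 - 5) + 8*(-9) = 6*(-4) - 72 = -24 - 72 = -96)
P(K, r) = -108 (P(K, r) = -96 - 1*12 = -96 - 12 = -108)
P(103, -650) - c(525) = -108 - 1/(661 + 525) = -108 - 1/1186 = -128089/1186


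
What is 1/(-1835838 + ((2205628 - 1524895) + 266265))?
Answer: -1/888840 ≈ -1.1251e-6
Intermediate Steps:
1/(-1835838 + ((2205628 - 1524895) + 266265)) = 1/(-1835838 + (680733 + 266265)) = 1/(-1835838 + 946998) = 1/(-888840) = -1/888840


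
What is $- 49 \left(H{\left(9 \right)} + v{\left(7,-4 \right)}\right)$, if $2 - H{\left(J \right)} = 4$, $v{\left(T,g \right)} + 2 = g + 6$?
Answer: $98$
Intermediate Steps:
$v{\left(T,g \right)} = 4 + g$ ($v{\left(T,g \right)} = -2 + \left(g + 6\right) = -2 + \left(6 + g\right) = 4 + g$)
$H{\left(J \right)} = -2$ ($H{\left(J \right)} = 2 - 4 = -2$)
$- 49 \left(H{\left(9 \right)} + v{\left(7,-4 \right)}\right) = - 49 \left(-2 + \left(4 - 4\right)\right) = - 49 \left(-2 + 0\right) = \left(-49\right) \left(-2\right) = 98$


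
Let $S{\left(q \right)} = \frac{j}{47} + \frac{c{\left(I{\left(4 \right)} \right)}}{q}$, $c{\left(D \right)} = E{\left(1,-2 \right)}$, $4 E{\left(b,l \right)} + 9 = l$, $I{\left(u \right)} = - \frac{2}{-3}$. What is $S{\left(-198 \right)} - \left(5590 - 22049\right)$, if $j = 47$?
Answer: $\frac{1185121}{72} \approx 16460.0$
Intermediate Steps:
$I{\left(u \right)} = \frac{2}{3}$ ($I{\left(u \right)} = \left(-2\right) \left(- \frac{1}{3}\right) = \frac{2}{3}$)
$E{\left(b,l \right)} = - \frac{9}{4} + \frac{l}{4}$
$c{\left(D \right)} = - \frac{11}{4}$ ($c{\left(D \right)} = - \frac{9}{4} + \frac{1}{4} \left(-2\right) = - \frac{9}{4} - \frac{1}{2} = - \frac{11}{4}$)
$S{\left(q \right)} = 1 - \frac{11}{4 q}$ ($S{\left(q \right)} = \frac{47}{47} - \frac{11}{4 q} = 47 \cdot \frac{1}{47} - \frac{11}{4 q} = 1 - \frac{11}{4 q}$)
$S{\left(-198 \right)} - \left(5590 - 22049\right) = \frac{- \frac{11}{4} - 198}{-198} - \left(5590 - 22049\right) = \left(- \frac{1}{198}\right) \left(- \frac{803}{4}\right) - -16459 = \frac{73}{72} + 16459 = \frac{1185121}{72}$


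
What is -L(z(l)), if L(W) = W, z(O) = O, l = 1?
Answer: -1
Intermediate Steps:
-L(z(l)) = -1*1 = -1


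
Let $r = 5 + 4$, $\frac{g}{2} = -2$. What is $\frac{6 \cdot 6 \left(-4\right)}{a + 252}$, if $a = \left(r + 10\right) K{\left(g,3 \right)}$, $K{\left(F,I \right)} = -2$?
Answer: $- \frac{72}{107} \approx -0.6729$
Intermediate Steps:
$g = -4$ ($g = 2 \left(-2\right) = -4$)
$r = 9$
$a = -38$ ($a = \left(9 + 10\right) \left(-2\right) = 19 \left(-2\right) = -38$)
$\frac{6 \cdot 6 \left(-4\right)}{a + 252} = \frac{6 \cdot 6 \left(-4\right)}{-38 + 252} = \frac{36 \left(-4\right)}{214} = \left(-144\right) \frac{1}{214} = - \frac{72}{107}$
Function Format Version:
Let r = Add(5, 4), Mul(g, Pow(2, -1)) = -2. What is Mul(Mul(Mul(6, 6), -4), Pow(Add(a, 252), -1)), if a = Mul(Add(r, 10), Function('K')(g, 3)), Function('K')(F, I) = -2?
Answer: Rational(-72, 107) ≈ -0.67290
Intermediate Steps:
g = -4 (g = Mul(2, -2) = -4)
r = 9
a = -38 (a = Mul(Add(9, 10), -2) = Mul(19, -2) = -38)
Mul(Mul(Mul(6, 6), -4), Pow(Add(a, 252), -1)) = Mul(Mul(Mul(6, 6), -4), Pow(Add(-38, 252), -1)) = Mul(Mul(36, -4), Pow(214, -1)) = Mul(-144, Rational(1, 214)) = Rational(-72, 107)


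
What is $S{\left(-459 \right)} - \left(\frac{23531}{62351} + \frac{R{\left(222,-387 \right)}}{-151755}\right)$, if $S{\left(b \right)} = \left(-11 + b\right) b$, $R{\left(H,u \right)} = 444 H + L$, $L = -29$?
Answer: $\frac{2041256229616934}{9462076005} \approx 2.1573 \cdot 10^{5}$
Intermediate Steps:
$R{\left(H,u \right)} = -29 + 444 H$ ($R{\left(H,u \right)} = 444 H - 29 = -29 + 444 H$)
$S{\left(b \right)} = b \left(-11 + b\right)$
$S{\left(-459 \right)} - \left(\frac{23531}{62351} + \frac{R{\left(222,-387 \right)}}{-151755}\right) = - 459 \left(-11 - 459\right) - \left(\frac{23531}{62351} + \frac{-29 + 444 \cdot 222}{-151755}\right) = \left(-459\right) \left(-470\right) - \left(23531 \cdot \frac{1}{62351} + \left(-29 + 98568\right) \left(- \frac{1}{151755}\right)\right) = 215730 - \left(\frac{23531}{62351} + 98539 \left(- \frac{1}{151755}\right)\right) = 215730 - \left(\frac{23531}{62351} - \frac{98539}{151755}\right) = 215730 - - \frac{2573058284}{9462076005} = 215730 + \frac{2573058284}{9462076005} = \frac{2041256229616934}{9462076005}$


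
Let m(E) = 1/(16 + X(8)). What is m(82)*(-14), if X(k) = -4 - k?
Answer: -7/2 ≈ -3.5000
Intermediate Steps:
m(E) = 1/4 (m(E) = 1/(16 + (-4 - 1*8)) = 1/(16 + (-4 - 8)) = 1/(16 - 12) = 1/4)
m(82)*(-14) = (1/4)*(-14) = -7/2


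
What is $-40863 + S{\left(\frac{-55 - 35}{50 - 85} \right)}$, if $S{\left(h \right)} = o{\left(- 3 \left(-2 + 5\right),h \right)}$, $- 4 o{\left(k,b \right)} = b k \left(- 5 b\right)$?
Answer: $- \frac{2005932}{49} \approx -40937.0$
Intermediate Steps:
$o{\left(k,b \right)} = \frac{5 k b^{2}}{4}$ ($o{\left(k,b \right)} = - \frac{b k \left(- 5 b\right)}{4} = - \frac{\left(-5\right) k b^{2}}{4} = \frac{5 k b^{2}}{4}$)
$S{\left(h \right)} = - \frac{45 h^{2}}{4}$ ($S{\left(h \right)} = \frac{5 \left(- 3 \left(-2 + 5\right)\right) h^{2}}{4} = \frac{5 \left(\left(-3\right) 3\right) h^{2}}{4} = \frac{5}{4} \left(-9\right) h^{2} = - \frac{45 h^{2}}{4}$)
$-40863 + S{\left(\frac{-55 - 35}{50 - 85} \right)} = -40863 - \frac{45 \left(\frac{-55 - 35}{50 - 85}\right)^{2}}{4} = -40863 - \frac{45 \left(- \frac{90}{-35}\right)^{2}}{4} = -40863 - \frac{45 \left(\left(-90\right) \left(- \frac{1}{35}\right)\right)^{2}}{4} = -40863 - \frac{45 \left(\frac{18}{7}\right)^{2}}{4} = -40863 - \frac{3645}{49} = - \frac{2005932}{49}$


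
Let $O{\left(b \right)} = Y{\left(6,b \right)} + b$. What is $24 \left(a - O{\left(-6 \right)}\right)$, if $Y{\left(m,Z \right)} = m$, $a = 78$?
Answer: $1872$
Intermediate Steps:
$O{\left(b \right)} = 6 + b$
$24 \left(a - O{\left(-6 \right)}\right) = 24 \left(78 - \left(6 - 6\right)\right) = 24 \left(78 - 0\right) = 24 \left(78 + 0\right) = 24 \cdot 78 = 1872$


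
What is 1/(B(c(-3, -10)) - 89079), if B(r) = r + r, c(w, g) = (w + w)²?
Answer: -1/89007 ≈ -1.1235e-5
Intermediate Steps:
c(w, g) = 4*w² (c(w, g) = (2*w)² = 4*w²)
B(r) = 2*r
1/(B(c(-3, -10)) - 89079) = 1/(2*(4*(-3)²) - 89079) = 1/(2*(4*9) - 89079) = 1/(2*36 - 89079) = 1/(72 - 89079) = 1/(-89007) = -1/89007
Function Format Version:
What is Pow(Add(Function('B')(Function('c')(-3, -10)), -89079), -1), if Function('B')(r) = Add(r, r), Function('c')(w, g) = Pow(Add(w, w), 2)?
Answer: Rational(-1, 89007) ≈ -1.1235e-5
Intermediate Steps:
Function('c')(w, g) = Mul(4, Pow(w, 2)) (Function('c')(w, g) = Pow(Mul(2, w), 2) = Mul(4, Pow(w, 2)))
Function('B')(r) = Mul(2, r)
Pow(Add(Function('B')(Function('c')(-3, -10)), -89079), -1) = Pow(Add(Mul(2, Mul(4, Pow(-3, 2))), -89079), -1) = Pow(Add(Mul(2, Mul(4, 9)), -89079), -1) = Pow(Add(Mul(2, 36), -89079), -1) = Pow(Add(72, -89079), -1) = Pow(-89007, -1) = Rational(-1, 89007)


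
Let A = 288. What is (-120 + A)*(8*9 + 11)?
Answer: 13944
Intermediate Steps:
(-120 + A)*(8*9 + 11) = (-120 + 288)*(8*9 + 11) = 168*(72 + 11) = 168*83 = 13944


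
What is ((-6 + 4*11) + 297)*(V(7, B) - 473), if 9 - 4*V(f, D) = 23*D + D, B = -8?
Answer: -566485/4 ≈ -1.4162e+5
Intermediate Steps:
V(f, D) = 9/4 - 6*D (V(f, D) = 9/4 - (23*D + D)/4 = 9/4 - 6*D)
((-6 + 4*11) + 297)*(V(7, B) - 473) = ((-6 + 4*11) + 297)*((9/4 - 6*(-8)) - 473) = ((-6 + 44) + 297)*((9/4 + 48) - 473) = (38 + 297)*(201/4 - 473) = 335*(-1691/4) = -566485/4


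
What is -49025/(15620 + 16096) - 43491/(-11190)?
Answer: 138461801/59150340 ≈ 2.3408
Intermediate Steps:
-49025/(15620 + 16096) - 43491/(-11190) = -49025/31716 - 43491*(-1/11190) = -49025*1/31716 + 14497/3730 = -49025/31716 + 14497/3730 = 138461801/59150340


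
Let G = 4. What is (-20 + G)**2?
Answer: 256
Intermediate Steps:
(-20 + G)**2 = (-20 + 4)**2 = (-16)**2 = 256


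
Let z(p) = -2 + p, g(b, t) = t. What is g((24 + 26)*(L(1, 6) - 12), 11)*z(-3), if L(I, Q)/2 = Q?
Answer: -55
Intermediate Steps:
L(I, Q) = 2*Q
g((24 + 26)*(L(1, 6) - 12), 11)*z(-3) = 11*(-2 - 3) = 11*(-5) = -55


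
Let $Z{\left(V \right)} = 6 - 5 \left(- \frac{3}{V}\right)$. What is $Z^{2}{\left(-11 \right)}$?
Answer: $\frac{2601}{121} \approx 21.496$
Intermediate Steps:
$Z{\left(V \right)} = 6 + \frac{15}{V}$
$Z^{2}{\left(-11 \right)} = \left(6 + \frac{15}{-11}\right)^{2} = \left(6 + 15 \left(- \frac{1}{11}\right)\right)^{2} = \left(6 - \frac{15}{11}\right)^{2} = \left(\frac{51}{11}\right)^{2} = \frac{2601}{121}$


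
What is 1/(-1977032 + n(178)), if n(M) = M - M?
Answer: -1/1977032 ≈ -5.0581e-7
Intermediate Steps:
n(M) = 0
1/(-1977032 + n(178)) = 1/(-1977032 + 0) = 1/(-1977032) = -1/1977032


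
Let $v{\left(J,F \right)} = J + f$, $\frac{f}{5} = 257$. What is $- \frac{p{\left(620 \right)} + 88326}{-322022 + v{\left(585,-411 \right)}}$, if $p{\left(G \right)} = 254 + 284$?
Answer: $\frac{11108}{40019} \approx 0.27757$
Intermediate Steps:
$f = 1285$ ($f = 5 \cdot 257 = 1285$)
$p{\left(G \right)} = 538$
$v{\left(J,F \right)} = 1285 + J$ ($v{\left(J,F \right)} = J + 1285 = 1285 + J$)
$- \frac{p{\left(620 \right)} + 88326}{-322022 + v{\left(585,-411 \right)}} = - \frac{538 + 88326}{-322022 + \left(1285 + 585\right)} = - \frac{88864}{-322022 + 1870} = - \frac{88864}{-320152} = - \frac{88864 \left(-1\right)}{320152} = \left(-1\right) \left(- \frac{11108}{40019}\right) = \frac{11108}{40019}$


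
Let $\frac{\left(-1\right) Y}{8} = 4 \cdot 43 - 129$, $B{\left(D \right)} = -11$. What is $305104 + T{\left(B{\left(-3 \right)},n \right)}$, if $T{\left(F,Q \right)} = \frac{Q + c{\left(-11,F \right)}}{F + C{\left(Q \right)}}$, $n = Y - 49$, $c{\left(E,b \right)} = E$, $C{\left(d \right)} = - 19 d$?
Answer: $\frac{568713755}{1864} \approx 3.051 \cdot 10^{5}$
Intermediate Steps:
$Y = -344$ ($Y = - 8 \left(4 \cdot 43 - 129\right) = - 8 \left(172 - 129\right) = \left(-8\right) 43 = -344$)
$n = -393$ ($n = -344 - 49 = -393$)
$T{\left(F,Q \right)} = \frac{-11 + Q}{F - 19 Q}$ ($T{\left(F,Q \right)} = \frac{Q - 11}{F - 19 Q} = \frac{-11 + Q}{F - 19 Q}$)
$305104 + T{\left(B{\left(-3 \right)},n \right)} = 305104 + \frac{-11 - 393}{-11 - -7467} = 305104 + \frac{1}{-11 + 7467} \left(-404\right) = 305104 + \frac{1}{7456} \left(-404\right) = 305104 - \frac{101}{1864} = \frac{568713755}{1864}$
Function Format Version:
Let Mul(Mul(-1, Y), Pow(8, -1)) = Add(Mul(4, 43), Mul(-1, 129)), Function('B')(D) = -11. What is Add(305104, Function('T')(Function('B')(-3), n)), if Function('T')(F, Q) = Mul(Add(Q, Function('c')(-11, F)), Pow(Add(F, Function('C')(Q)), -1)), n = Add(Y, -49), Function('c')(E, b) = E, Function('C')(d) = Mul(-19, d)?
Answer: Rational(568713755, 1864) ≈ 3.0510e+5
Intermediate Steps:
Y = -344 (Y = Mul(-8, Add(Mul(4, 43), Mul(-1, 129))) = Mul(-8, Add(172, -129)) = Mul(-8, 43) = -344)
n = -393 (n = Add(-344, -49) = -393)
Function('T')(F, Q) = Mul(Pow(Add(F, Mul(-19, Q)), -1), Add(-11, Q)) (Function('T')(F, Q) = Mul(Add(Q, -11), Pow(Add(F, Mul(-19, Q)), -1)) = Mul(Add(-11, Q), Pow(Add(F, Mul(-19, Q)), -1)) = Mul(Pow(Add(F, Mul(-19, Q)), -1), Add(-11, Q)))
Add(305104, Function('T')(Function('B')(-3), n)) = Add(305104, Mul(Pow(Add(-11, Mul(-19, -393)), -1), Add(-11, -393))) = Add(305104, Mul(Pow(Add(-11, 7467), -1), -404)) = Add(305104, Mul(Pow(7456, -1), -404)) = Add(305104, Mul(Rational(1, 7456), -404)) = Add(305104, Rational(-101, 1864)) = Rational(568713755, 1864)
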